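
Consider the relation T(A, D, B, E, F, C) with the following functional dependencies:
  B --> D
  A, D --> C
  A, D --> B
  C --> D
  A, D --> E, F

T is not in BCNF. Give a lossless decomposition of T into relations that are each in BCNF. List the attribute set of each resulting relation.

Candidate keys of the original relation: {A, B}, {A, C}, {A, D}.
{A, B, C, D, E, F}: {B} determines {B, D} here but is not a superkey — split on B --> D, giving {B, D} and {A, B, C, E, F}.
{B, D} has no BCNF violation.
{A, B, C, E, F} has no BCNF violation.

{A, B, C, E, F}; {B, D}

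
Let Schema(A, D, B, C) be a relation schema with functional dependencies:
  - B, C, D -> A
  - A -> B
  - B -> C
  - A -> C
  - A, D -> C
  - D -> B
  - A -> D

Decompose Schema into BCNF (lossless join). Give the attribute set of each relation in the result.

Candidate keys of the original relation: {A}, {D}.
Within {A, B, C, D}: {B}⁺ ∩ {A, B, C, D} = {B, C}, not the whole set, so B -> C violates BCNF; decompose into {B, C} and {A, B, D}.
{B, C}: every determinant is a superkey — BCNF.
{A, B, D}: every determinant is a superkey — BCNF.

{A, B, D}; {B, C}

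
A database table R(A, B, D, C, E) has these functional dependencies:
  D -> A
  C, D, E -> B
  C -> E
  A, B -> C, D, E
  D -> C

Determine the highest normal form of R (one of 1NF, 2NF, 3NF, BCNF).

Candidate keys: {A, B}, {D}. Prime attributes: {A, B, D}.
C -> E breaks BCNF: {C}⁺ = {C, E}, so {C} is not a superkey.
Because {E} is non-prime and the left side of C -> E is not a superkey, the relation is not in 3NF.
No non-prime attribute depends on a proper subset of any candidate key, so 2NF holds.

2NF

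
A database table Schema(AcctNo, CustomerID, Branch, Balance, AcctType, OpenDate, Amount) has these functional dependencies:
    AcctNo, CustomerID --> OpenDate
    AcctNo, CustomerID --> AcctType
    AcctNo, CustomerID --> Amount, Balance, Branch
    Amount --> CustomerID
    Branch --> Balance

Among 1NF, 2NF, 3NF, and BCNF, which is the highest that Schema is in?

Candidate keys: {AcctNo, Amount}, {AcctNo, CustomerID}. Prime attributes: {AcctNo, Amount, CustomerID}.
Amount --> CustomerID breaks BCNF: {Amount}⁺ = {Amount, CustomerID}, so {Amount} is not a superkey.
Because {Balance} is non-prime and the left side of Branch --> Balance is not a superkey, the relation is not in 3NF.
No proper subset of a key has a non-prime attribute in its closure, so there is no partial dependency; 2NF holds.

2NF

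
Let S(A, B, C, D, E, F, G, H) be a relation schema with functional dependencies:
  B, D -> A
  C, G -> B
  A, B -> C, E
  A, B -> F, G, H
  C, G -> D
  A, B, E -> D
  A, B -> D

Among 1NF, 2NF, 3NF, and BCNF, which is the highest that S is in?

BCNF

Candidate keys: {A, B}, {B, D}, {C, G}. Prime attributes: {A, B, C, D, G}.
Every FD has a superkey on the left, so the relation is in BCNF.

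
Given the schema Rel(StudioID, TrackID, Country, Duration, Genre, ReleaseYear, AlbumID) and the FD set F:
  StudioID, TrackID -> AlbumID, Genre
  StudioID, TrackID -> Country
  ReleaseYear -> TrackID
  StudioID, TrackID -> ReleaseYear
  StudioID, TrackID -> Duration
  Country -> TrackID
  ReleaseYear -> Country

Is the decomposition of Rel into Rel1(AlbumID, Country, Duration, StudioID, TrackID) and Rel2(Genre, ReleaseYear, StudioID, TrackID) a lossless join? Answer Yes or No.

Rel1 ∩ Rel2 = {StudioID, TrackID}; its closure under F is {AlbumID, Country, Duration, Genre, ReleaseYear, StudioID, TrackID}.
This includes all of Rel1, so the common attributes are a superkey of Rel1 — the join is lossless.

Yes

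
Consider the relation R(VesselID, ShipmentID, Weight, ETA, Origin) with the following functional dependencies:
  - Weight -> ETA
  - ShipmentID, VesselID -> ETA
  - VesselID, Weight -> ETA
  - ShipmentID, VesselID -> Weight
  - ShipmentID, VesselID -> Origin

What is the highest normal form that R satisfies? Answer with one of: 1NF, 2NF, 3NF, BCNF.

2NF

Candidate key: {ShipmentID, VesselID}. Prime attributes: {ShipmentID, VesselID}.
Weight -> ETA breaks BCNF: {Weight}⁺ = {ETA, Weight}, so {Weight} is not a superkey.
Weight -> ETA has non-prime {ETA} on the right and a non-superkey on the left, so 3NF fails.
No non-prime attribute depends on a proper subset of any candidate key, so 2NF holds.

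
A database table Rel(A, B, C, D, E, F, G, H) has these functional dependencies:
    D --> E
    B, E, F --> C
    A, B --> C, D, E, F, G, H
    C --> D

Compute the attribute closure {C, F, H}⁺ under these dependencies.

Start with {C, F, H}.
C --> D applies; add {D} → now {C, D, F, H}.
D --> E applies; add {E} → now {C, D, E, F, H}.
No further FD applies.

{C, D, E, F, H}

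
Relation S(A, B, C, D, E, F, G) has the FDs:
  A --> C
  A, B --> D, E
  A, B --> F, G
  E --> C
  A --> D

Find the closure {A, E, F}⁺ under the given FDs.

Start with {A, E, F}.
A --> C applies; add {C} → now {A, C, E, F}.
A --> D applies; add {D} → now {A, C, D, E, F}.
No further FD applies.

{A, C, D, E, F}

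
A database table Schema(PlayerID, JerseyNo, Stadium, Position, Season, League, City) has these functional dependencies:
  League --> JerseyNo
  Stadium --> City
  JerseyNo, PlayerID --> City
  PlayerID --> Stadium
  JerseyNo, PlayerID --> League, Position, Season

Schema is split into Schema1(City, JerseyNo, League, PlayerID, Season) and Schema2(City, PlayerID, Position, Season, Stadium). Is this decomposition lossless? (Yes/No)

No

Schema1 ∩ Schema2 = {City, PlayerID, Season}; its closure under F is {City, PlayerID, Season, Stadium}.
Schema1 ⊄ {City, PlayerID, Season, Stadium} and Schema2 ⊄ {City, PlayerID, Season, Stadium}, so the split is lossy.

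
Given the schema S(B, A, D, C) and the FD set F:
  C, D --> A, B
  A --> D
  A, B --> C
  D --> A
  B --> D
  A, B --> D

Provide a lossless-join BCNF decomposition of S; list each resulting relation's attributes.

{A, B, C}; {A, D}

Candidate keys of the original relation: {A, C}, {B}, {C, D}.
In {A, B, C, D}, {A} is not a superkey ({A}⁺ restricted to this set is {A, D}), so split on A --> D into {A, D} and {A, B, C}.
{A, D} is in BCNF.
{A, B, C} is in BCNF.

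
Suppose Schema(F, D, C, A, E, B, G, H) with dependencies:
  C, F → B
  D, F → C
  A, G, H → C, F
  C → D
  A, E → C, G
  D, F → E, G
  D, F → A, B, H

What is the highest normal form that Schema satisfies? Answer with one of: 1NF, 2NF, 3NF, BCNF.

3NF

Candidate keys: {A, E, F}, {A, E, H}, {A, G, H}, {C, F}, {D, F}. Prime attributes: {A, C, D, E, F, G, H}.
C → D: {C}⁺ = {C, D}, which is not all of the attributes, so the left side is not a superkey — BCNF is violated.
But every attribute on its right side ({D}) is prime, and the same holds for every other non-superkey FD, so 3NF still holds.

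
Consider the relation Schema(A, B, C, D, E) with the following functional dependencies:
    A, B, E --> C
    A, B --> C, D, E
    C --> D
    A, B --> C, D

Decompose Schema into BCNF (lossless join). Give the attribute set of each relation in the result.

Candidate key of the original relation: {A, B}.
In {A, B, C, D, E}, {C} is not a superkey ({C}⁺ restricted to this set is {C, D}), so split on C --> D into {C, D} and {A, B, C, E}.
{C, D}: every determinant is a superkey — BCNF.
{A, B, C, E}: every determinant is a superkey — BCNF.

{A, B, C, E}; {C, D}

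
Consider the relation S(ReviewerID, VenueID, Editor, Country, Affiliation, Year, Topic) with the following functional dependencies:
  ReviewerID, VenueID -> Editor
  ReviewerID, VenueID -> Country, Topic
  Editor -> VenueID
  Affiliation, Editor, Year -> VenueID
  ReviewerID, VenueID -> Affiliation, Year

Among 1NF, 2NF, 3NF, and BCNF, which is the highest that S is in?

3NF

Candidate keys: {Editor, ReviewerID}, {ReviewerID, VenueID}. Prime attributes: {Editor, ReviewerID, VenueID}.
For Editor -> VenueID we have {Editor}⁺ = {Editor, VenueID}; {Editor} is not a superkey, so BCNF fails.
But every attribute on its right side ({VenueID}) is prime, and the same holds for every other non-superkey FD, so 3NF still holds.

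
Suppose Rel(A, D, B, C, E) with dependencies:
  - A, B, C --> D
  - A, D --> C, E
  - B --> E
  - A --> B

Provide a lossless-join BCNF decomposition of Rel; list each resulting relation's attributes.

Candidate keys of the original relation: {A, C}, {A, D}.
Within {A, B, C, D, E}: {B}⁺ ∩ {A, B, C, D, E} = {B, E}, not the whole set, so B --> E violates BCNF; decompose into {B, E} and {A, B, C, D}.
{B, E}: every determinant is a superkey — BCNF.
Within {A, B, C, D}: {A}⁺ ∩ {A, B, C, D} = {A, B}, not the whole set, so A --> B violates BCNF; decompose into {A, B} and {A, C, D}.
{A, B}: every determinant is a superkey — BCNF.
{A, C, D}: every determinant is a superkey — BCNF.

{A, B}; {A, C, D}; {B, E}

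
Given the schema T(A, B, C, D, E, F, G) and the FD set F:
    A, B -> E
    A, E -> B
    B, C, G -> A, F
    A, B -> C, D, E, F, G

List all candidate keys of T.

{A, B}, {A, E}, {B, C, G}

{A, B}⁺ = {A, B, C, D, E, F, G} — all of the relation — so {A, B} is a candidate key.
{A, E}⁺ = {A, B, C, D, E, F, G} — all of the relation — so {A, E} is a candidate key.
{B, C, G}⁺ = {A, B, C, D, E, F, G} — all of the relation — so {B, C, G} is a candidate key.
These are minimal and exhaustive — every other superkey contains one of them.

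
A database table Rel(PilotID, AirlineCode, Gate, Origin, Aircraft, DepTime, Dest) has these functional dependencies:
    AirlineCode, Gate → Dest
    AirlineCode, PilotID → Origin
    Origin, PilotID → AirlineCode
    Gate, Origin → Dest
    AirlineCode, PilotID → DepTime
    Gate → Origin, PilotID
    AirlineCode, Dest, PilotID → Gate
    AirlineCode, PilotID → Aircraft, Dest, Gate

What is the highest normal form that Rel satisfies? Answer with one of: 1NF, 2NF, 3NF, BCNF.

Candidate keys: {AirlineCode, PilotID}, {Gate}, {Origin, PilotID}. Prime attributes: {AirlineCode, Gate, Origin, PilotID}.
Each dependency's left side is a superkey — BCNF holds.

BCNF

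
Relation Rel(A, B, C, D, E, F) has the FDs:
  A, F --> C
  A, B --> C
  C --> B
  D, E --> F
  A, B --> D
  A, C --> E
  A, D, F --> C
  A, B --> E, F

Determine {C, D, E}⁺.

{B, C, D, E, F}

Start with {C, D, E}.
C --> B applies; add {B} → now {B, C, D, E}.
D, E --> F applies; add {F} → now {B, C, D, E, F}.
No further FD applies.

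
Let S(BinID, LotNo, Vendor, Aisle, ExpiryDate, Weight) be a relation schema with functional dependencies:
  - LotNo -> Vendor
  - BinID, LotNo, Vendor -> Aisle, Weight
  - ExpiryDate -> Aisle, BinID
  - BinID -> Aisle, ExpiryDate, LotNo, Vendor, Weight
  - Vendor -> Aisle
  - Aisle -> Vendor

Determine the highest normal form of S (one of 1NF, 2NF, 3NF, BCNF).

Candidate keys: {BinID}, {ExpiryDate}. Prime attributes: {BinID, ExpiryDate}.
For LotNo -> Vendor we have {LotNo}⁺ = {Aisle, LotNo, Vendor}; {LotNo} is not a superkey, so BCNF fails.
LotNo -> Vendor determines the non-prime attribute {Vendor} from a non-superkey — 3NF is violated.
Every candidate key is a single attribute, so no partial dependency is possible; 2NF holds.

2NF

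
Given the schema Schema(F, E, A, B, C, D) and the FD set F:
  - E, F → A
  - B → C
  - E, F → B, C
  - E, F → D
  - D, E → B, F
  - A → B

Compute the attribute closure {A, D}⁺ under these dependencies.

{A, B, C, D}

Start with {A, D}.
A → B applies; add {B} → now {A, B, D}.
B → C applies; add {C} → now {A, B, C, D}.
No further FD applies.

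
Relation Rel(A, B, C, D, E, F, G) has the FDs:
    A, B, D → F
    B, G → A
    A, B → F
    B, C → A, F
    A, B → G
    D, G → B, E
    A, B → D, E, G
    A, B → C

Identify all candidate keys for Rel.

Closure of {A, B} is {A, B, C, D, E, F, G}, the whole schema; {A, B} is a candidate key.
Closure of {B, C} is {A, B, C, D, E, F, G}, the whole schema; {B, C} is a candidate key.
Closure of {B, G} is {A, B, C, D, E, F, G}, the whole schema; {B, G} is a candidate key.
Closure of {D, G} is {A, B, C, D, E, F, G}, the whole schema; {D, G} is a candidate key.
These are minimal and exhaustive — every other superkey contains one of them.

{A, B}, {B, C}, {B, G}, {D, G}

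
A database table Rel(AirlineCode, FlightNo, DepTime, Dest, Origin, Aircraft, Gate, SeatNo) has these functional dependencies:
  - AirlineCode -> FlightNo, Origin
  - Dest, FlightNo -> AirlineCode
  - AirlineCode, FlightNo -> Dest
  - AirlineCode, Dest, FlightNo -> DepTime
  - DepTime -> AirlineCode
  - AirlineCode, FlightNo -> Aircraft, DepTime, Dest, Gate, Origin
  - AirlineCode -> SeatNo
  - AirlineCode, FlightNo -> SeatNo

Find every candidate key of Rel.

{AirlineCode}⁺ = {Aircraft, AirlineCode, DepTime, Dest, FlightNo, Gate, Origin, SeatNo}, which is every attribute, so {AirlineCode} is a candidate key.
{DepTime}⁺ = {Aircraft, AirlineCode, DepTime, Dest, FlightNo, Gate, Origin, SeatNo}, which is every attribute, so {DepTime} is a candidate key.
{Dest, FlightNo}⁺ = {Aircraft, AirlineCode, DepTime, Dest, FlightNo, Gate, Origin, SeatNo}, which is every attribute, so {Dest, FlightNo} is a candidate key.
Any other superkey properly contains one of these, so there are no further candidate keys.

{AirlineCode}, {DepTime}, {Dest, FlightNo}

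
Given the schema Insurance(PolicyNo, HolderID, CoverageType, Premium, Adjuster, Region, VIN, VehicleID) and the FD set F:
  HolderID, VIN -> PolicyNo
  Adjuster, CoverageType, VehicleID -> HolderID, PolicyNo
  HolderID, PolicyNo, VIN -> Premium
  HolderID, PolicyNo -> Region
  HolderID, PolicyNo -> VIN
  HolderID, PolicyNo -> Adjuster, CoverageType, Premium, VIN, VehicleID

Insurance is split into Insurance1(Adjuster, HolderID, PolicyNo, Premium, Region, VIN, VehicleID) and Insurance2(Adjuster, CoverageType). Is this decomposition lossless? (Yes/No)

The shared attributes are {Adjuster} and {Adjuster}⁺ = {Adjuster}.
Insurance1 ⊄ {Adjuster} and Insurance2 ⊄ {Adjuster}, so the split is lossy.

No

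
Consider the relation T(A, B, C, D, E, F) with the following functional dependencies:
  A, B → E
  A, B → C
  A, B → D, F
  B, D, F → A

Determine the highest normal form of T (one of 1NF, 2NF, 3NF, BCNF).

Candidate keys: {A, B}, {B, D, F}. Prime attributes: {A, B, D, F}.
Every FD has a superkey on the left, so the relation is in BCNF.

BCNF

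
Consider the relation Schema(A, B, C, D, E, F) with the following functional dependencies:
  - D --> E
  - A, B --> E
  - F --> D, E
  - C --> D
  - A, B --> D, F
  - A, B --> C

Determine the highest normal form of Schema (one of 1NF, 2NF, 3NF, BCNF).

2NF

Candidate key: {A, B}. Prime attributes: {A, B}.
D --> E breaks BCNF: {D}⁺ = {D, E}, so {D} is not a superkey.
D --> E has non-prime {E} on the right and a non-superkey on the left, so 3NF fails.
No non-prime attribute depends on a proper subset of any candidate key, so 2NF holds.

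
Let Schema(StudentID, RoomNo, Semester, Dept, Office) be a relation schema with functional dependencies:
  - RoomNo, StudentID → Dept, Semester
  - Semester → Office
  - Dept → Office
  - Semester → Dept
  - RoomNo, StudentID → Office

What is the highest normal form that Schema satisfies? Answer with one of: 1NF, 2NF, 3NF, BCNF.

2NF

Candidate key: {RoomNo, StudentID}. Prime attributes: {RoomNo, StudentID}.
Semester → Office breaks BCNF: {Semester}⁺ = {Dept, Office, Semester}, so {Semester} is not a superkey.
Because {Office} is non-prime and the left side of Semester → Office is not a superkey, the relation is not in 3NF.
Checking every proper subset of each key, none determines a non-prime attribute — 2NF is satisfied.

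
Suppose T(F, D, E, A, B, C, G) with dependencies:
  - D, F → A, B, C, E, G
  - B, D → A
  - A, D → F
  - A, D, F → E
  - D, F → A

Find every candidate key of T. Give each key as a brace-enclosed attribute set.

{A, D}, {B, D}, {D, F}

{D} never appears on the right of any FD, so every key must include it.
{A, D} is a candidate key since {A, D}⁺ = {A, B, C, D, E, F, G} covers every attribute.
{B, D} is a candidate key since {B, D}⁺ = {A, B, C, D, E, F, G} covers every attribute.
{D, F} is a candidate key since {D, F}⁺ = {A, B, C, D, E, F, G} covers every attribute.
No proper subset of any of these is a key, and no other minimal superkey exists.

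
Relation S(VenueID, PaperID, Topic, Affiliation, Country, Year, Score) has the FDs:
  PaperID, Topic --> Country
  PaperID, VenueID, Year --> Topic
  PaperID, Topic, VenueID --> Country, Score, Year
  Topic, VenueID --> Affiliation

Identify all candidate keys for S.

{PaperID, Topic, VenueID}, {PaperID, VenueID, Year}

No FD produces {PaperID, VenueID}, so they must be in every candidate key.
Closure of {PaperID, Topic, VenueID} is {Affiliation, Country, PaperID, Score, Topic, VenueID, Year}, the whole schema; {PaperID, Topic, VenueID} is a candidate key.
Closure of {PaperID, VenueID, Year} is {Affiliation, Country, PaperID, Score, Topic, VenueID, Year}, the whole schema; {PaperID, VenueID, Year} is a candidate key.
These are minimal and exhaustive — every other superkey contains one of them.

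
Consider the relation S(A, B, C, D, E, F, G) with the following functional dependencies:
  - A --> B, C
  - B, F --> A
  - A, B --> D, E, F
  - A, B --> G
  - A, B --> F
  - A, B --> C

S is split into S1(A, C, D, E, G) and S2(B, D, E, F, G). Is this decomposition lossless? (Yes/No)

No

S1 ∩ S2 = {D, E, G}; its closure under F is {D, E, G}.
Neither S1 nor S2 is contained in that closure, so the decomposition is lossy.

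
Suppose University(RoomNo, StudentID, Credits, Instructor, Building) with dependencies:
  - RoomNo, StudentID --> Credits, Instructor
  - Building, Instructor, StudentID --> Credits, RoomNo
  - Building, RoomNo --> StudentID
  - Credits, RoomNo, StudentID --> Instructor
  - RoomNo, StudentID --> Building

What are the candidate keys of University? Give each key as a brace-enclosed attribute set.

Closure of {Building, RoomNo} is {Building, Credits, Instructor, RoomNo, StudentID}, the whole schema; {Building, RoomNo} is a candidate key.
Closure of {RoomNo, StudentID} is {Building, Credits, Instructor, RoomNo, StudentID}, the whole schema; {RoomNo, StudentID} is a candidate key.
Closure of {Building, Instructor, StudentID} is {Building, Credits, Instructor, RoomNo, StudentID}, the whole schema; {Building, Instructor, StudentID} is a candidate key.
Any other superkey properly contains one of these, so there are no further candidate keys.

{Building, Instructor, StudentID}, {Building, RoomNo}, {RoomNo, StudentID}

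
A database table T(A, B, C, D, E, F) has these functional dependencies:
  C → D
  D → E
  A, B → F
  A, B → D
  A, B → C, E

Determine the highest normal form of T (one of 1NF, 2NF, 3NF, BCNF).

Candidate key: {A, B}. Prime attributes: {A, B}.
C → D: {C}⁺ = {C, D, E}, which is not all of the attributes, so the left side is not a superkey — BCNF is violated.
C → D has non-prime {D} on the right and a non-superkey on the left, so 3NF fails.
No non-prime attribute depends on a proper subset of any candidate key, so 2NF holds.

2NF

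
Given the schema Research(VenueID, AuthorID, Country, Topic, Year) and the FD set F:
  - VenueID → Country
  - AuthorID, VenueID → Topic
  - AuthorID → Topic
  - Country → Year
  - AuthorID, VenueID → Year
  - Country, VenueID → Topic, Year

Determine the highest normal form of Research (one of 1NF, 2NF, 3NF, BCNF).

1NF

Candidate key: {AuthorID, VenueID}. Prime attributes: {AuthorID, VenueID}.
VenueID → Country: {VenueID}⁺ = {Country, Topic, VenueID, Year}, which is not all of the attributes, so the left side is not a superkey — BCNF is violated.
Because {Country} is non-prime and the left side of VenueID → Country is not a superkey, the relation is not in 3NF.
The proper key subset {AuthorID} of {AuthorID, VenueID} determines non-prime {Topic}, so the relation is not even in 2NF.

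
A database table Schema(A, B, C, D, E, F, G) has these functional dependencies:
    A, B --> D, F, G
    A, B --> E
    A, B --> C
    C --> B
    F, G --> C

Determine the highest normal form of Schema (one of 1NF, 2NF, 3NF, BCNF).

3NF

Candidate keys: {A, B}, {A, C}, {A, F, G}. Prime attributes: {A, B, C, F, G}.
C --> B breaks BCNF: {C}⁺ = {B, C}, so {C} is not a superkey.
Since {B} ⊆ prime attributes and every other non-superkey FD also has a prime right side, the schema is in 3NF.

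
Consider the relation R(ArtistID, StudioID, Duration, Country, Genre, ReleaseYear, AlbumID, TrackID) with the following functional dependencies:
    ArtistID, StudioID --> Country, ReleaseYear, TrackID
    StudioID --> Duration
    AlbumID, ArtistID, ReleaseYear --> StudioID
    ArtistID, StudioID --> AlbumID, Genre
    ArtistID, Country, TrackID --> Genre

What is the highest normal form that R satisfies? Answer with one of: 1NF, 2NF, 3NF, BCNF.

1NF

Candidate keys: {AlbumID, ArtistID, ReleaseYear}, {ArtistID, StudioID}. Prime attributes: {AlbumID, ArtistID, ReleaseYear, StudioID}.
For StudioID --> Duration we have {StudioID}⁺ = {Duration, StudioID}; {StudioID} is not a superkey, so BCNF fails.
StudioID --> Duration determines the non-prime attribute {Duration} from a non-superkey — 3NF is violated.
The proper key subset {StudioID} of {ArtistID, StudioID} determines non-prime {Duration}, so the relation is not even in 2NF.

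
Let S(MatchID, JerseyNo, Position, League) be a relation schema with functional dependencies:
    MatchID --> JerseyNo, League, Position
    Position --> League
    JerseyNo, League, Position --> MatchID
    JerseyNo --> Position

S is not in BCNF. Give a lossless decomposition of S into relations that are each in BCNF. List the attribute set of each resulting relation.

{JerseyNo, MatchID, Position}; {League, Position}

Candidate keys of the original relation: {JerseyNo}, {MatchID}.
In {JerseyNo, League, MatchID, Position}, {Position} is not a superkey ({Position}⁺ restricted to this set is {League, Position}), so split on Position --> League into {League, Position} and {JerseyNo, MatchID, Position}.
{League, Position} is in BCNF.
{JerseyNo, MatchID, Position} is in BCNF.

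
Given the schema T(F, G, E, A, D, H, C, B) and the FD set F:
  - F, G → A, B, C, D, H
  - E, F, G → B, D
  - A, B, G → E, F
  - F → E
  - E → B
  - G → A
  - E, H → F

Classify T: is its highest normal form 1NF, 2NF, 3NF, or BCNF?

1NF

Candidate keys: {B, G}, {E, G}, {F, G}. Prime attributes: {B, E, F, G}.
F → E: {F}⁺ = {B, E, F}, which is not all of the attributes, so the left side is not a superkey — BCNF is violated.
G → A has non-prime {A} on the right and a non-superkey on the left, so 3NF fails.
Since {G} ⊂ {B, G} and {G}⁺ ⊇ {A} with {A} non-prime, there is a partial dependency; 2NF fails.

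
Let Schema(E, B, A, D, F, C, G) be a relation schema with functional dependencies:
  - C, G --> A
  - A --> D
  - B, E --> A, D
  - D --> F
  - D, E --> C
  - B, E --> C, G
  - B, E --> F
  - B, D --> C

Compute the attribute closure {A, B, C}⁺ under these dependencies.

{A, B, C, D, F}

Start with {A, B, C}.
A --> D applies; add {D} → now {A, B, C, D}.
D --> F applies; add {F} → now {A, B, C, D, F}.
No further FD applies.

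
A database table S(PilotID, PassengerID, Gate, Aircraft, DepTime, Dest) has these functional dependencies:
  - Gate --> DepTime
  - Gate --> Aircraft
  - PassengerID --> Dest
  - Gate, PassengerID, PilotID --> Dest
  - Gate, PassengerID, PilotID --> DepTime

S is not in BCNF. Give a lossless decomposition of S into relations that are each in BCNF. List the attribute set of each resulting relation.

{Aircraft, DepTime, Gate}; {Dest, PassengerID}; {Gate, PassengerID, PilotID}

Candidate key of the original relation: {Gate, PassengerID, PilotID}.
In {Aircraft, DepTime, Dest, Gate, PassengerID, PilotID}, {Gate} is not a superkey ({Gate}⁺ restricted to this set is {Aircraft, DepTime, Gate}), so split on Gate --> Aircraft, DepTime into {Aircraft, DepTime, Gate} and {Dest, Gate, PassengerID, PilotID}.
{Aircraft, DepTime, Gate} is in BCNF.
In {Dest, Gate, PassengerID, PilotID}, {PassengerID} is not a superkey ({PassengerID}⁺ restricted to this set is {Dest, PassengerID}), so split on PassengerID --> Dest into {Dest, PassengerID} and {Gate, PassengerID, PilotID}.
{Dest, PassengerID} is in BCNF.
{Gate, PassengerID, PilotID} is in BCNF.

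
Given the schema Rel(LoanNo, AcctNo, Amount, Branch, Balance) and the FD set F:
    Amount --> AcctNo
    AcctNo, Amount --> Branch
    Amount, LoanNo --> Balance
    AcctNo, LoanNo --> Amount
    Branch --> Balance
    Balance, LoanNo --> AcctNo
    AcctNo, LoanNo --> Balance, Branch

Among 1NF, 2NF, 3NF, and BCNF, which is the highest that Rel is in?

3NF

Candidate keys: {AcctNo, LoanNo}, {Amount, LoanNo}, {Balance, LoanNo}, {Branch, LoanNo}. Prime attributes: {AcctNo, Amount, Balance, Branch, LoanNo}.
For Amount --> AcctNo we have {Amount}⁺ = {AcctNo, Amount, Balance, Branch}; {Amount} is not a superkey, so BCNF fails.
Since {AcctNo} ⊆ prime attributes and every other non-superkey FD also has a prime right side, the schema is in 3NF.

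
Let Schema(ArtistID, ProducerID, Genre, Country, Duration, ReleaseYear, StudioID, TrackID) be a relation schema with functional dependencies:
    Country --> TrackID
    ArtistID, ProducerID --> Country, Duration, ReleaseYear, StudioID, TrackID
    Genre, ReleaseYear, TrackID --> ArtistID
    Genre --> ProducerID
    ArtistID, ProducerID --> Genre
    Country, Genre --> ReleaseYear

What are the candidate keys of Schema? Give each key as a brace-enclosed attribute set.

{ArtistID, Genre} is a candidate key since {ArtistID, Genre}⁺ = {ArtistID, Country, Duration, Genre, ProducerID, ReleaseYear, StudioID, TrackID} covers every attribute.
{ArtistID, ProducerID} is a candidate key since {ArtistID, ProducerID}⁺ = {ArtistID, Country, Duration, Genre, ProducerID, ReleaseYear, StudioID, TrackID} covers every attribute.
{Country, Genre} is a candidate key since {Country, Genre}⁺ = {ArtistID, Country, Duration, Genre, ProducerID, ReleaseYear, StudioID, TrackID} covers every attribute.
{Genre, ReleaseYear, TrackID} is a candidate key since {Genre, ReleaseYear, TrackID}⁺ = {ArtistID, Country, Duration, Genre, ProducerID, ReleaseYear, StudioID, TrackID} covers every attribute.
These are minimal and exhaustive — every other superkey contains one of them.

{ArtistID, Genre}, {ArtistID, ProducerID}, {Country, Genre}, {Genre, ReleaseYear, TrackID}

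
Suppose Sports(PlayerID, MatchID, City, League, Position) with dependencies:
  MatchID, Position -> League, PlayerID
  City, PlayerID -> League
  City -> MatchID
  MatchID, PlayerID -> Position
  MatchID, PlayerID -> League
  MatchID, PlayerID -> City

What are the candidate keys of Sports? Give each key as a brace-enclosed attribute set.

{City, PlayerID}, {City, Position}, {MatchID, PlayerID}, {MatchID, Position}

Closure of {City, PlayerID} is {City, League, MatchID, PlayerID, Position}, the whole schema; {City, PlayerID} is a candidate key.
Closure of {City, Position} is {City, League, MatchID, PlayerID, Position}, the whole schema; {City, Position} is a candidate key.
Closure of {MatchID, PlayerID} is {City, League, MatchID, PlayerID, Position}, the whole schema; {MatchID, PlayerID} is a candidate key.
Closure of {MatchID, Position} is {City, League, MatchID, PlayerID, Position}, the whole schema; {MatchID, Position} is a candidate key.
Any other superkey properly contains one of these, so there are no further candidate keys.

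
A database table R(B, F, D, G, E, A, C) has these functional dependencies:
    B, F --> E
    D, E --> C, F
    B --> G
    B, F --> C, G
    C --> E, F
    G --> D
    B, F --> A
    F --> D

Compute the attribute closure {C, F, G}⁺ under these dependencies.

{C, D, E, F, G}

Start with {C, F, G}.
C --> E, F applies; add {E} → now {C, E, F, G}.
G --> D applies; add {D} → now {C, D, E, F, G}.
No further FD applies.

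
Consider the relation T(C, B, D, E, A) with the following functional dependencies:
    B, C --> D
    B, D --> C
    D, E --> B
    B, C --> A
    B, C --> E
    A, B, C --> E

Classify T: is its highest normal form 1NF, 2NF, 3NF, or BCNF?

BCNF

Candidate keys: {B, C}, {B, D}, {D, E}. Prime attributes: {B, C, D, E}.
Every FD has a superkey on the left, so the relation is in BCNF.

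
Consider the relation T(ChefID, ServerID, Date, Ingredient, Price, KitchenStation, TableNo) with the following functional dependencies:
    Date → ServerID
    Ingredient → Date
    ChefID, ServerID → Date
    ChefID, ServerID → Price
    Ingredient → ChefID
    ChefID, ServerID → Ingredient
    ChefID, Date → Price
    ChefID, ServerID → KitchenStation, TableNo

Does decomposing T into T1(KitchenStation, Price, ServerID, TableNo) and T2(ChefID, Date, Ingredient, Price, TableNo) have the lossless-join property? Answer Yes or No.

Common attributes: {Price, TableNo}; their closure is {Price, TableNo}.
T1 ⊄ {Price, TableNo} and T2 ⊄ {Price, TableNo}, so the split is lossy.

No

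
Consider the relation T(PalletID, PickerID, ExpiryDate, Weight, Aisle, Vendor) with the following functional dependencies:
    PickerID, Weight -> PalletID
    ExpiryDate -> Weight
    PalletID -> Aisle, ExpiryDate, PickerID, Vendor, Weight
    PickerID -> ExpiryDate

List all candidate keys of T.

{PalletID} is a candidate key since {PalletID}⁺ = {Aisle, ExpiryDate, PalletID, PickerID, Vendor, Weight} covers every attribute.
{PickerID} is a candidate key since {PickerID}⁺ = {Aisle, ExpiryDate, PalletID, PickerID, Vendor, Weight} covers every attribute.
These are minimal and exhaustive — every other superkey contains one of them.

{PalletID}, {PickerID}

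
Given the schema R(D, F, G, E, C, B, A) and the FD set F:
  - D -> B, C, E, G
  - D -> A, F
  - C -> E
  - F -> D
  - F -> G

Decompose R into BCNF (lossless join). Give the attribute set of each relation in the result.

Candidate keys of the original relation: {D}, {F}.
{A, B, C, D, E, F, G}: {C} determines {C, E} here but is not a superkey — split on C -> E, giving {C, E} and {A, B, C, D, F, G}.
{C, E} is in BCNF.
{A, B, C, D, F, G} is in BCNF.

{A, B, C, D, F, G}; {C, E}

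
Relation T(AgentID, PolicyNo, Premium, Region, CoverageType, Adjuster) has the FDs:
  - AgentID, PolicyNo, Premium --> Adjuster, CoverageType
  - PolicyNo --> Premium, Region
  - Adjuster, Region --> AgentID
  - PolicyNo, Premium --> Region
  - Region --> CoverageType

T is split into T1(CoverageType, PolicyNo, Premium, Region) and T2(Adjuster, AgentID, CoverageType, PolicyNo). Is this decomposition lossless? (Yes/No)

Yes

T1 ∩ T2 = {CoverageType, PolicyNo}; its closure under F is {CoverageType, PolicyNo, Premium, Region}.
T1 is contained in that closure, so T1 ∩ T2 --> T1 holds and the join is lossless.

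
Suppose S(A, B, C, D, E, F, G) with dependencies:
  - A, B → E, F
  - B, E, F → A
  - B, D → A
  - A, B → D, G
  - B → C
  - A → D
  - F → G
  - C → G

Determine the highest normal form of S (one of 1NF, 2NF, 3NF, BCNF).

Candidate keys: {A, B}, {B, D}, {B, E, F}. Prime attributes: {A, B, D, E, F}.
For B → C we have {B}⁺ = {B, C, G}; {B} is not a superkey, so BCNF fails.
B → C has non-prime {C} on the right and a non-superkey on the left, so 3NF fails.
The proper key subset {B} of {A, B} determines non-prime {C, G}, so the relation is not even in 2NF.

1NF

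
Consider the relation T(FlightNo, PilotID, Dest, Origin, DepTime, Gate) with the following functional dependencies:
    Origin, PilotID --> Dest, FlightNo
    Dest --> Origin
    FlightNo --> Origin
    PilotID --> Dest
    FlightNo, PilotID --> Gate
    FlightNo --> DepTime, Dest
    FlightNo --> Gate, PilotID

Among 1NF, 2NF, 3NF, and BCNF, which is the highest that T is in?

2NF

Candidate keys: {FlightNo}, {PilotID}. Prime attributes: {FlightNo, PilotID}.
For Dest --> Origin we have {Dest}⁺ = {Dest, Origin}; {Dest} is not a superkey, so BCNF fails.
Dest --> Origin has non-prime {Origin} on the right and a non-superkey on the left, so 3NF fails.
Every candidate key is a single attribute, so no partial dependency is possible; 2NF holds.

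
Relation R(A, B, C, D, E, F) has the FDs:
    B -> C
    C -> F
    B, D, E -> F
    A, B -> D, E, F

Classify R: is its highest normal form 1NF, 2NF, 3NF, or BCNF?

1NF

Candidate key: {A, B}. Prime attributes: {A, B}.
For B -> C we have {B}⁺ = {B, C, F}; {B} is not a superkey, so BCNF fails.
B -> C has non-prime {C} on the right and a non-superkey on the left, so 3NF fails.
Since {B} ⊂ {A, B} and {B}⁺ ⊇ {C, F} with {C, F} non-prime, there is a partial dependency; 2NF fails.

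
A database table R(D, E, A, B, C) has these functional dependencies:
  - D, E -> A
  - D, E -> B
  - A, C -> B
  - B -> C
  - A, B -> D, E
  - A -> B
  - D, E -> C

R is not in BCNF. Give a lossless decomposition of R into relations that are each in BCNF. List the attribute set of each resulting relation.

Candidate keys of the original relation: {A}, {D, E}.
In {A, B, C, D, E}, {B} is not a superkey ({B}⁺ restricted to this set is {B, C}), so split on B -> C into {B, C} and {A, B, D, E}.
{B, C}: every determinant is a superkey — BCNF.
{A, B, D, E}: every determinant is a superkey — BCNF.

{A, B, D, E}; {B, C}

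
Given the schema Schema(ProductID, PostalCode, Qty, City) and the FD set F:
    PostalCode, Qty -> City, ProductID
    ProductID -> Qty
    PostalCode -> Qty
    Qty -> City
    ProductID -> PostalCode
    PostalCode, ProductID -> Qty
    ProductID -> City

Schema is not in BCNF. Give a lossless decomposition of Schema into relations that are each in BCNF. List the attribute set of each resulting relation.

Candidate keys of the original relation: {PostalCode}, {ProductID}.
Within {City, PostalCode, ProductID, Qty}: {Qty}⁺ ∩ {City, PostalCode, ProductID, Qty} = {City, Qty}, not the whole set, so Qty -> City violates BCNF; decompose into {City, Qty} and {PostalCode, ProductID, Qty}.
{City, Qty} is in BCNF.
{PostalCode, ProductID, Qty} is in BCNF.

{City, Qty}; {PostalCode, ProductID, Qty}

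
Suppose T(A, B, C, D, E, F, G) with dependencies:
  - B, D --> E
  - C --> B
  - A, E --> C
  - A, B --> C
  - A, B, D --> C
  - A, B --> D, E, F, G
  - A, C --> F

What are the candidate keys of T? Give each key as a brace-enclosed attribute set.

Attributes never on any right-hand side: {A} — every candidate key must contain it.
{A, B} is a candidate key since {A, B}⁺ = {A, B, C, D, E, F, G} covers every attribute.
{A, C} is a candidate key since {A, C}⁺ = {A, B, C, D, E, F, G} covers every attribute.
{A, E} is a candidate key since {A, E}⁺ = {A, B, C, D, E, F, G} covers every attribute.
These are minimal and exhaustive — every other superkey contains one of them.

{A, B}, {A, C}, {A, E}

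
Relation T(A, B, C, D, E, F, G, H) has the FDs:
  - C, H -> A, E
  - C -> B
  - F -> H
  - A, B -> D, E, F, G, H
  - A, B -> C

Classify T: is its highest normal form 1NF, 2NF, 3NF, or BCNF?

Candidate keys: {A, B}, {A, C}, {C, F}, {C, H}. Prime attributes: {A, B, C, F, H}.
C -> B: {C}⁺ = {B, C}, which is not all of the attributes, so the left side is not a superkey — BCNF is violated.
But every attribute on its right side ({B}) is prime, and the same holds for every other non-superkey FD, so 3NF still holds.

3NF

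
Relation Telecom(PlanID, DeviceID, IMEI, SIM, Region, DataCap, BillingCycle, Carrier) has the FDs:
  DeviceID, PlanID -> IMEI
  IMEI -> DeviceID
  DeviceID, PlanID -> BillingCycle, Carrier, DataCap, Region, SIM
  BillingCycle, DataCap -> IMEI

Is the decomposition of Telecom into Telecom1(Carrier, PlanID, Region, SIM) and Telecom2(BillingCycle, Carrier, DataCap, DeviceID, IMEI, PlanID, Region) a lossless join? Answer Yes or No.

Telecom1 ∩ Telecom2 = {Carrier, PlanID, Region}; its closure under F is {Carrier, PlanID, Region}.
The closure covers neither Telecom1 nor Telecom2 entirely; the join is not lossless.

No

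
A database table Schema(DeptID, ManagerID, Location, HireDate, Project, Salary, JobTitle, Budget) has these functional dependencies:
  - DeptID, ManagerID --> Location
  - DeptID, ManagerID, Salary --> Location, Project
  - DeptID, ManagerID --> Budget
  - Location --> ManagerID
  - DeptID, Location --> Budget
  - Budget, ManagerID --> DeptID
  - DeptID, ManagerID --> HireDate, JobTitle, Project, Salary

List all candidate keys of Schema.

{Budget, Location} is a candidate key since {Budget, Location}⁺ = {Budget, DeptID, HireDate, JobTitle, Location, ManagerID, Project, Salary} covers every attribute.
{Budget, ManagerID} is a candidate key since {Budget, ManagerID}⁺ = {Budget, DeptID, HireDate, JobTitle, Location, ManagerID, Project, Salary} covers every attribute.
{DeptID, Location} is a candidate key since {DeptID, Location}⁺ = {Budget, DeptID, HireDate, JobTitle, Location, ManagerID, Project, Salary} covers every attribute.
{DeptID, ManagerID} is a candidate key since {DeptID, ManagerID}⁺ = {Budget, DeptID, HireDate, JobTitle, Location, ManagerID, Project, Salary} covers every attribute.
These are minimal and exhaustive — every other superkey contains one of them.

{Budget, Location}, {Budget, ManagerID}, {DeptID, Location}, {DeptID, ManagerID}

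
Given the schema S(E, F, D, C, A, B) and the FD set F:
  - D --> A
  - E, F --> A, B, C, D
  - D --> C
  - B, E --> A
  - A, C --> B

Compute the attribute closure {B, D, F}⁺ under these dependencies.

Start with {B, D, F}.
D --> A applies; add {A} → now {A, B, D, F}.
D --> C applies; add {C} → now {A, B, C, D, F}.
No further FD applies.

{A, B, C, D, F}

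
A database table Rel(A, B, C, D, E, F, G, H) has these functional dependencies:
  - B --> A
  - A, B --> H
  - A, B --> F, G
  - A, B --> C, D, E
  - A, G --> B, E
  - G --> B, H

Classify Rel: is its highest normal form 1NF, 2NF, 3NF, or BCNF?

Candidate keys: {B}, {G}. Prime attributes: {B, G}.
Every FD has a superkey on the left, so the relation is in BCNF.

BCNF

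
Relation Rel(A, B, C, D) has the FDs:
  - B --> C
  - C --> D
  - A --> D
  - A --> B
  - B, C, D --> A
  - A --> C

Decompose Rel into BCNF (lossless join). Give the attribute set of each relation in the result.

Candidate keys of the original relation: {A}, {B}.
In {A, B, C, D}, {C} is not a superkey ({C}⁺ restricted to this set is {C, D}), so split on C --> D into {C, D} and {A, B, C}.
{C, D} has no BCNF violation.
{A, B, C} has no BCNF violation.

{A, B, C}; {C, D}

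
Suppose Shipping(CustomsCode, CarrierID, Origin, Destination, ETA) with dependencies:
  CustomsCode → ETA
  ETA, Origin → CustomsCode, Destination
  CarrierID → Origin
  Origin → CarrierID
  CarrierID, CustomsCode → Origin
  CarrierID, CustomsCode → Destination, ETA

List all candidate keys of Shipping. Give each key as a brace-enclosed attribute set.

{CarrierID, CustomsCode}, {CarrierID, ETA}, {CustomsCode, Origin}, {ETA, Origin}

{CarrierID, CustomsCode}⁺ = {CarrierID, CustomsCode, Destination, ETA, Origin}, which is every attribute, so {CarrierID, CustomsCode} is a candidate key.
{CarrierID, ETA}⁺ = {CarrierID, CustomsCode, Destination, ETA, Origin}, which is every attribute, so {CarrierID, ETA} is a candidate key.
{CustomsCode, Origin}⁺ = {CarrierID, CustomsCode, Destination, ETA, Origin}, which is every attribute, so {CustomsCode, Origin} is a candidate key.
{ETA, Origin}⁺ = {CarrierID, CustomsCode, Destination, ETA, Origin}, which is every attribute, so {ETA, Origin} is a candidate key.
Any other superkey properly contains one of these, so there are no further candidate keys.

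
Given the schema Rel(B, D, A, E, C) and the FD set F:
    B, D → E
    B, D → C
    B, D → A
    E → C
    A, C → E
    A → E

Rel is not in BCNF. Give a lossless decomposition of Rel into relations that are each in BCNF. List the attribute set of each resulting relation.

Candidate key of the original relation: {B, D}.
{A, B, C, D, E}: {E} determines {C, E} here but is not a superkey — split on E → C, giving {C, E} and {A, B, D, E}.
{C, E}: every determinant is a superkey — BCNF.
{A, B, D, E}: {A} determines {A, E} here but is not a superkey — split on A → E, giving {A, E} and {A, B, D}.
{A, E}: every determinant is a superkey — BCNF.
{A, B, D}: every determinant is a superkey — BCNF.

{A, B, D}; {A, E}; {C, E}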